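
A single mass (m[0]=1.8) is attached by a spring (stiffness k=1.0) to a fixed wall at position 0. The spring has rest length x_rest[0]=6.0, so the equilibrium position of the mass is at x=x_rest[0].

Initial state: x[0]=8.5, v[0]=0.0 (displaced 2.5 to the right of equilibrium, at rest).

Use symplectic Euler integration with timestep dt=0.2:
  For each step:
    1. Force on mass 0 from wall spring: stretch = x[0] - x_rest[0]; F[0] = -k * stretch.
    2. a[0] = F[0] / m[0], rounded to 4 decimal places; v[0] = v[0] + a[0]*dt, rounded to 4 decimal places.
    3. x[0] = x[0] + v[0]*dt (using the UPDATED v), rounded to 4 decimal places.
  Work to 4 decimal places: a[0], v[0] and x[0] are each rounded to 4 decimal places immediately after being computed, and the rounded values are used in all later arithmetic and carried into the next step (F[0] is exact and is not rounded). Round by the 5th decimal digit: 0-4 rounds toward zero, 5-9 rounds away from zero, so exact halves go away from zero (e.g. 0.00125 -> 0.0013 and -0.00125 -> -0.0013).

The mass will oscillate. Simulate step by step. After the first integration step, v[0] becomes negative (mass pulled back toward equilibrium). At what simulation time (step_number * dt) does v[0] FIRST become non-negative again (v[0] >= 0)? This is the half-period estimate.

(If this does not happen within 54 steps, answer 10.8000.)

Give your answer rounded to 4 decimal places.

Answer: 4.4000

Derivation:
Step 0: x=[8.5000] v=[0.0000]
Step 1: x=[8.4444] v=[-0.2778]
Step 2: x=[8.3345] v=[-0.5494]
Step 3: x=[8.1727] v=[-0.8088]
Step 4: x=[7.9627] v=[-1.0502]
Step 5: x=[7.7090] v=[-1.2683]
Step 6: x=[7.4174] v=[-1.4582]
Step 7: x=[7.0943] v=[-1.6157]
Step 8: x=[6.7468] v=[-1.7373]
Step 9: x=[6.3827] v=[-1.8203]
Step 10: x=[6.0101] v=[-1.8628]
Step 11: x=[5.6373] v=[-1.8639]
Step 12: x=[5.2726] v=[-1.8236]
Step 13: x=[4.9240] v=[-1.7428]
Step 14: x=[4.5994] v=[-1.6232]
Step 15: x=[4.3059] v=[-1.4676]
Step 16: x=[4.0500] v=[-1.2794]
Step 17: x=[3.8375] v=[-1.0627]
Step 18: x=[3.6730] v=[-0.8224]
Step 19: x=[3.5602] v=[-0.5638]
Step 20: x=[3.5017] v=[-0.2927]
Step 21: x=[3.4987] v=[-0.0151]
Step 22: x=[3.5513] v=[0.2628]
First v>=0 after going negative at step 22, time=4.4000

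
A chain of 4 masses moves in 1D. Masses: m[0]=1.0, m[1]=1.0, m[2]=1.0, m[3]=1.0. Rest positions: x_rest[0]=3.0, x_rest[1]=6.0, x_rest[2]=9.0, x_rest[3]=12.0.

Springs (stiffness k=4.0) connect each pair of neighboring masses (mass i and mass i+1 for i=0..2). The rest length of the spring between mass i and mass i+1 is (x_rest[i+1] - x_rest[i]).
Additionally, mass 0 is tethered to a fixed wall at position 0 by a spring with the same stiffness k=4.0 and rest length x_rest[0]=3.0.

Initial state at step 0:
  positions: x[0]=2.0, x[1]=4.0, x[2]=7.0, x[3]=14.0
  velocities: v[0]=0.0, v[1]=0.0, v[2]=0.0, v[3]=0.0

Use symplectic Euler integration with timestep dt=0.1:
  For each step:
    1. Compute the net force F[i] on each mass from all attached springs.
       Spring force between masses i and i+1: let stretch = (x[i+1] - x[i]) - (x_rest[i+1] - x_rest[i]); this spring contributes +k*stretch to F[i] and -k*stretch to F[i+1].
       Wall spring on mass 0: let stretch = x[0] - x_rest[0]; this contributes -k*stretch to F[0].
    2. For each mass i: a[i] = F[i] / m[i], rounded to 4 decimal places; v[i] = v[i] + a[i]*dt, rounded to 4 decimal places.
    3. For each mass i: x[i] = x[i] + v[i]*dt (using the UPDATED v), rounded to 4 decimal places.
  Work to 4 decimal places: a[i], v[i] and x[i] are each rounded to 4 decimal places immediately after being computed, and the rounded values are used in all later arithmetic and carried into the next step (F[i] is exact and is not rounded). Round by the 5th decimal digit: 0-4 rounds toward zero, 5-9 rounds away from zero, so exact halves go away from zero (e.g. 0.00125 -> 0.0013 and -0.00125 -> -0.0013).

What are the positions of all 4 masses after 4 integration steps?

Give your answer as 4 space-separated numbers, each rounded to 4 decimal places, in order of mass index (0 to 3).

Step 0: x=[2.0000 4.0000 7.0000 14.0000] v=[0.0000 0.0000 0.0000 0.0000]
Step 1: x=[2.0000 4.0400 7.1600 13.8400] v=[0.0000 0.4000 1.6000 -1.6000]
Step 2: x=[2.0016 4.1232 7.4624 13.5328] v=[0.0160 0.8320 3.0240 -3.0720]
Step 3: x=[2.0080 4.2551 7.8741 13.1028] v=[0.0640 1.3190 4.1165 -4.3002]
Step 4: x=[2.0240 4.4419 8.3501 12.5836] v=[0.1596 1.8678 4.7604 -5.1917]

Answer: 2.0240 4.4419 8.3501 12.5836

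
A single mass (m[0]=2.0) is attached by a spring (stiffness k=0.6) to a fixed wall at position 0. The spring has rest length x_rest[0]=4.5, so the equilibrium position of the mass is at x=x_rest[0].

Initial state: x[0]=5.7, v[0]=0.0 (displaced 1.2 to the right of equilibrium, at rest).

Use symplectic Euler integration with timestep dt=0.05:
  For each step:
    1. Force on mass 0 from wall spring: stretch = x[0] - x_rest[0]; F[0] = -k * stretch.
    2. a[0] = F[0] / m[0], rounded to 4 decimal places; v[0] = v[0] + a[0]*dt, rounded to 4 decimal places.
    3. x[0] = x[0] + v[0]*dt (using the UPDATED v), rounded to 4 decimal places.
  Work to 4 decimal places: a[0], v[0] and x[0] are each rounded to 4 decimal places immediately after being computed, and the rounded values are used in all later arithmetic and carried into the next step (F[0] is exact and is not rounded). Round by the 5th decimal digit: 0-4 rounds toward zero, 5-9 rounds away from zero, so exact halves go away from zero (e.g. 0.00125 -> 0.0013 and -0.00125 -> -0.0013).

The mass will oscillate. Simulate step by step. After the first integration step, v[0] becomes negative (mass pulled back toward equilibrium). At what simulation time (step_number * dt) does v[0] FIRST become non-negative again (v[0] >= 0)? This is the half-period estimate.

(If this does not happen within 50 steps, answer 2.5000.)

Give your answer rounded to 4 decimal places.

Step 0: x=[5.7000] v=[0.0000]
Step 1: x=[5.6991] v=[-0.0180]
Step 2: x=[5.6973] v=[-0.0360]
Step 3: x=[5.6946] v=[-0.0540]
Step 4: x=[5.6910] v=[-0.0719]
Step 5: x=[5.6865] v=[-0.0898]
Step 6: x=[5.6811] v=[-0.1076]
Step 7: x=[5.6748] v=[-0.1253]
Step 8: x=[5.6677] v=[-0.1429]
Step 9: x=[5.6597] v=[-0.1604]
Step 10: x=[5.6508] v=[-0.1778]
Step 11: x=[5.6410] v=[-0.1951]
Step 12: x=[5.6304] v=[-0.2122]
Step 13: x=[5.6189] v=[-0.2292]
Step 14: x=[5.6066] v=[-0.2460]
Step 15: x=[5.5935] v=[-0.2626]
Step 16: x=[5.5796] v=[-0.2790]
Step 17: x=[5.5648] v=[-0.2952]
Step 18: x=[5.5492] v=[-0.3112]
Step 19: x=[5.5329] v=[-0.3269]
Step 20: x=[5.5158] v=[-0.3424]
Step 21: x=[5.4979] v=[-0.3576]
Step 22: x=[5.4793] v=[-0.3726]
Step 23: x=[5.4599] v=[-0.3873]
Step 24: x=[5.4398] v=[-0.4017]
Step 25: x=[5.4190] v=[-0.4158]
Step 26: x=[5.3975] v=[-0.4296]
Step 27: x=[5.3753] v=[-0.4431]
Step 28: x=[5.3525] v=[-0.4562]
Step 29: x=[5.3291] v=[-0.4690]
Step 30: x=[5.3050] v=[-0.4814]
Step 31: x=[5.2803] v=[-0.4935]
Step 32: x=[5.2550] v=[-0.5052]
Step 33: x=[5.2292] v=[-0.5165]
Step 34: x=[5.2028] v=[-0.5274]
Step 35: x=[5.1759] v=[-0.5379]
Step 36: x=[5.1485] v=[-0.5480]
Step 37: x=[5.1206] v=[-0.5577]
Step 38: x=[5.0923] v=[-0.5670]
Step 39: x=[5.0635] v=[-0.5759]
Step 40: x=[5.0343] v=[-0.5844]
Step 41: x=[5.0047] v=[-0.5924]
Step 42: x=[4.9747] v=[-0.6000]
Step 43: x=[4.9443] v=[-0.6071]
Step 44: x=[4.9136] v=[-0.6138]
Step 45: x=[4.8826] v=[-0.6200]
Step 46: x=[4.8513] v=[-0.6257]
Step 47: x=[4.8198] v=[-0.6310]
Step 48: x=[4.7880] v=[-0.6358]
Step 49: x=[4.7560] v=[-0.6401]
Step 50: x=[4.7238] v=[-0.6439]
v[0] did not become non-negative within 50 steps; using fallback time=2.5000

Answer: 2.5000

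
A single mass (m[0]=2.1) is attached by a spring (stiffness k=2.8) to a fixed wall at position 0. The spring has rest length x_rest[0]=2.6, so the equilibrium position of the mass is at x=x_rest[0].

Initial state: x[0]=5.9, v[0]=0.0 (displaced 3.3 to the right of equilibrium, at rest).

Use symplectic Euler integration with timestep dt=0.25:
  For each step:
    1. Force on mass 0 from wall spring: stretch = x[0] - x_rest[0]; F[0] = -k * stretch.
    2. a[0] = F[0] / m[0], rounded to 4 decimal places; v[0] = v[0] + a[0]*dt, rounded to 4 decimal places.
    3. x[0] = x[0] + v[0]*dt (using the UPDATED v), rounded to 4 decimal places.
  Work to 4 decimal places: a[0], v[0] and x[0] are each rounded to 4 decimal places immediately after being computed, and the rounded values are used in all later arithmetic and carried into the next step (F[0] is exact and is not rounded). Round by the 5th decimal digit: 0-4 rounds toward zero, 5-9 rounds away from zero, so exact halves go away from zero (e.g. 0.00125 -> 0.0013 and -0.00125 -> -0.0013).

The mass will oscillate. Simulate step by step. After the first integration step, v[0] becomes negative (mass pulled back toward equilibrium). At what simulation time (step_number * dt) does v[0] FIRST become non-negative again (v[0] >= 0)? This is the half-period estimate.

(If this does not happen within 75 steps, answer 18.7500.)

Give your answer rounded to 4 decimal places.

Step 0: x=[5.9000] v=[0.0000]
Step 1: x=[5.6250] v=[-1.1000]
Step 2: x=[5.0979] v=[-2.1083]
Step 3: x=[4.3627] v=[-2.9409]
Step 4: x=[3.4806] v=[-3.5285]
Step 5: x=[2.5251] v=[-3.8220]
Step 6: x=[1.5759] v=[-3.7970]
Step 7: x=[0.7120] v=[-3.4556]
Step 8: x=[0.0054] v=[-2.8263]
Step 9: x=[-0.4850] v=[-1.9614]
Step 10: x=[-0.7183] v=[-0.9331]
Step 11: x=[-0.6751] v=[0.1730]
First v>=0 after going negative at step 11, time=2.7500

Answer: 2.7500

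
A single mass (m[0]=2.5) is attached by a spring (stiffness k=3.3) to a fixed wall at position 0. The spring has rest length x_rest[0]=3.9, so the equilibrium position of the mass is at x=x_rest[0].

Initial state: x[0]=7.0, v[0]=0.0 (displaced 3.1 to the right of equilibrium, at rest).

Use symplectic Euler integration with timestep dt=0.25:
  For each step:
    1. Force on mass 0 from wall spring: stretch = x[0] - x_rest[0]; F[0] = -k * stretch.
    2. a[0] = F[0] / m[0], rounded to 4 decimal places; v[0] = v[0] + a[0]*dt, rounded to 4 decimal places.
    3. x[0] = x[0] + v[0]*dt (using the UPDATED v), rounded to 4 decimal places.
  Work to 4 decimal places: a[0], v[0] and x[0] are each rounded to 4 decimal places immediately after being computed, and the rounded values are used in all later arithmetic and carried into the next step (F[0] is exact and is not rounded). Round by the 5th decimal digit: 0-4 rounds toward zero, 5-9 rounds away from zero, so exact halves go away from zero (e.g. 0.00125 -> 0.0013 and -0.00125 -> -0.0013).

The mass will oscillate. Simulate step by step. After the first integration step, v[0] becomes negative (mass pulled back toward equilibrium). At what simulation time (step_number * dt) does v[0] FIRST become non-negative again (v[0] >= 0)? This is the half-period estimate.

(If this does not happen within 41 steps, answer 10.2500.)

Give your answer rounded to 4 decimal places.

Step 0: x=[7.0000] v=[0.0000]
Step 1: x=[6.7443] v=[-1.0230]
Step 2: x=[6.2539] v=[-1.9616]
Step 3: x=[5.5693] v=[-2.7384]
Step 4: x=[4.7470] v=[-3.2893]
Step 5: x=[3.8548] v=[-3.5688]
Step 6: x=[2.9663] v=[-3.5539]
Step 7: x=[2.1549] v=[-3.2458]
Step 8: x=[1.4874] v=[-2.6699]
Step 9: x=[1.0190] v=[-1.8738]
Step 10: x=[0.7882] v=[-0.9231]
Step 11: x=[0.8142] v=[0.1038]
First v>=0 after going negative at step 11, time=2.7500

Answer: 2.7500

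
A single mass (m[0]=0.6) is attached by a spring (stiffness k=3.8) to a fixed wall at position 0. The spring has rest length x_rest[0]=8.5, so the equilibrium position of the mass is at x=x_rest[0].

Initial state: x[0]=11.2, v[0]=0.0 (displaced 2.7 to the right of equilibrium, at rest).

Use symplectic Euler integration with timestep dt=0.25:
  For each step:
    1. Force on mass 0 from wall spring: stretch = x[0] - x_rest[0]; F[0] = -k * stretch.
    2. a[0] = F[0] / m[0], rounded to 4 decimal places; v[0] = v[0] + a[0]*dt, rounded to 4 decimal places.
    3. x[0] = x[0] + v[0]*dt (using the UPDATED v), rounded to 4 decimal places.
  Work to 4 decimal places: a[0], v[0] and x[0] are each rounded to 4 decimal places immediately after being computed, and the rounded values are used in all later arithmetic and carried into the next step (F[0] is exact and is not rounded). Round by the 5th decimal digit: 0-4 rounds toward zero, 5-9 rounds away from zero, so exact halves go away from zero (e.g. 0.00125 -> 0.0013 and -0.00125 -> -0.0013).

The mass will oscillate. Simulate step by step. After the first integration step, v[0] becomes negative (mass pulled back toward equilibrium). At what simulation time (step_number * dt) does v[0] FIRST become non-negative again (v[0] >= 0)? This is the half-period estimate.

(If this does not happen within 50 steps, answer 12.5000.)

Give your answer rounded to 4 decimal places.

Answer: 1.2500

Derivation:
Step 0: x=[11.2000] v=[0.0000]
Step 1: x=[10.1313] v=[-4.2750]
Step 2: x=[8.4168] v=[-6.8579]
Step 3: x=[6.7353] v=[-6.7262]
Step 4: x=[5.7523] v=[-3.9321]
Step 5: x=[5.8569] v=[0.4184]
First v>=0 after going negative at step 5, time=1.2500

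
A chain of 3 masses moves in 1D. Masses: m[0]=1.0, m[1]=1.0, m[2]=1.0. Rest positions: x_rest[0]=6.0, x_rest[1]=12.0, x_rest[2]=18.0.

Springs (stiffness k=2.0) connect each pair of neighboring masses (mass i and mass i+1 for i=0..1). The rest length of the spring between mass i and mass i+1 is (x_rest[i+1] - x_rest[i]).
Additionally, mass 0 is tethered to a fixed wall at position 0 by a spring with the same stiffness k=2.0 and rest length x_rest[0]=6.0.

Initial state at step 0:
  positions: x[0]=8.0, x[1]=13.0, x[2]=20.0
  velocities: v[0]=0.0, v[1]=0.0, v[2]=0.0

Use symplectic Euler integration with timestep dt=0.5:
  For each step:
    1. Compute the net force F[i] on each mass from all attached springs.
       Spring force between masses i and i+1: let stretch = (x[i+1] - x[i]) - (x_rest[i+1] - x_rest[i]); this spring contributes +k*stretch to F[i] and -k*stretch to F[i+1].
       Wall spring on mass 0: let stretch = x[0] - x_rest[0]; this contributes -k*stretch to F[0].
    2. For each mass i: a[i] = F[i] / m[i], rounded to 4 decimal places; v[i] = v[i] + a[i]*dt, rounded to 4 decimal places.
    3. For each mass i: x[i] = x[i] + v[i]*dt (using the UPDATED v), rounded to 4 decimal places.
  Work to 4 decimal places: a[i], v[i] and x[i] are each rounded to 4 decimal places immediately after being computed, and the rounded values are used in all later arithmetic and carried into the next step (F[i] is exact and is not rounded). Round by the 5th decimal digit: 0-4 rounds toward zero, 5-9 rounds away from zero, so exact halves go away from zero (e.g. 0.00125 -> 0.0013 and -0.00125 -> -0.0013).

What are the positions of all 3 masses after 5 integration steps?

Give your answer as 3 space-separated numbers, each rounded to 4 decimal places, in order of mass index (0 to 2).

Step 0: x=[8.0000 13.0000 20.0000] v=[0.0000 0.0000 0.0000]
Step 1: x=[6.5000 14.0000 19.5000] v=[-3.0000 2.0000 -1.0000]
Step 2: x=[5.5000 14.0000 19.2500] v=[-2.0000 0.0000 -0.5000]
Step 3: x=[6.0000 12.3750 19.3750] v=[1.0000 -3.2500 0.2500]
Step 4: x=[6.6875 11.0625 19.0000] v=[1.3750 -2.6250 -0.7500]
Step 5: x=[6.2188 11.5313 17.6563] v=[-0.9375 0.9375 -2.6875]

Answer: 6.2188 11.5313 17.6563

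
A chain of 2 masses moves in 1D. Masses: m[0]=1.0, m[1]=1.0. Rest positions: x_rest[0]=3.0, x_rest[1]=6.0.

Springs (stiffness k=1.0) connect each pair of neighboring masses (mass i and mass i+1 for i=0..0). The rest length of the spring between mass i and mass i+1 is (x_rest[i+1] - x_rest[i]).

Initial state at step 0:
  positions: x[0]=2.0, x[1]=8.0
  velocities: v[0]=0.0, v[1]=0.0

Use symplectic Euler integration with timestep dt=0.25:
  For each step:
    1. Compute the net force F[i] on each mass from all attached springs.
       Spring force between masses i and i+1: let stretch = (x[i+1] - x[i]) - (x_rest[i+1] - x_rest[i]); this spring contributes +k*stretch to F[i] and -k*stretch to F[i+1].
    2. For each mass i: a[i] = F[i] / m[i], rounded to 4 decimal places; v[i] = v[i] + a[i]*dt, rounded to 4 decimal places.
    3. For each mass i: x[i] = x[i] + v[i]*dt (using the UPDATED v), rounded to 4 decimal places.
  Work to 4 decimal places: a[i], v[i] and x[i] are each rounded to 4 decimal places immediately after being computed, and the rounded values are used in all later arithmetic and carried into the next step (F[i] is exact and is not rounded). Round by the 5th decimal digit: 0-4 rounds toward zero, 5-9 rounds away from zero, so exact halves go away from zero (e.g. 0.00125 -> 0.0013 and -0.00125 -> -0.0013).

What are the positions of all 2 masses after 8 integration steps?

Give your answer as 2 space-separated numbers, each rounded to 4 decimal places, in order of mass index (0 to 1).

Answer: 5.0131 4.9871

Derivation:
Step 0: x=[2.0000 8.0000] v=[0.0000 0.0000]
Step 1: x=[2.1875 7.8125] v=[0.7500 -0.7500]
Step 2: x=[2.5391 7.4609] v=[1.4063 -1.4063]
Step 3: x=[3.0108 6.9892] v=[1.8868 -1.8868]
Step 4: x=[3.5437 6.4564] v=[2.1314 -2.1314]
Step 5: x=[4.0711 5.9290] v=[2.1096 -2.1096]
Step 6: x=[4.5271 5.4730] v=[1.8241 -1.8241]
Step 7: x=[4.8548 5.1454] v=[1.3106 -1.3106]
Step 8: x=[5.0131 4.9871] v=[0.6333 -0.6333]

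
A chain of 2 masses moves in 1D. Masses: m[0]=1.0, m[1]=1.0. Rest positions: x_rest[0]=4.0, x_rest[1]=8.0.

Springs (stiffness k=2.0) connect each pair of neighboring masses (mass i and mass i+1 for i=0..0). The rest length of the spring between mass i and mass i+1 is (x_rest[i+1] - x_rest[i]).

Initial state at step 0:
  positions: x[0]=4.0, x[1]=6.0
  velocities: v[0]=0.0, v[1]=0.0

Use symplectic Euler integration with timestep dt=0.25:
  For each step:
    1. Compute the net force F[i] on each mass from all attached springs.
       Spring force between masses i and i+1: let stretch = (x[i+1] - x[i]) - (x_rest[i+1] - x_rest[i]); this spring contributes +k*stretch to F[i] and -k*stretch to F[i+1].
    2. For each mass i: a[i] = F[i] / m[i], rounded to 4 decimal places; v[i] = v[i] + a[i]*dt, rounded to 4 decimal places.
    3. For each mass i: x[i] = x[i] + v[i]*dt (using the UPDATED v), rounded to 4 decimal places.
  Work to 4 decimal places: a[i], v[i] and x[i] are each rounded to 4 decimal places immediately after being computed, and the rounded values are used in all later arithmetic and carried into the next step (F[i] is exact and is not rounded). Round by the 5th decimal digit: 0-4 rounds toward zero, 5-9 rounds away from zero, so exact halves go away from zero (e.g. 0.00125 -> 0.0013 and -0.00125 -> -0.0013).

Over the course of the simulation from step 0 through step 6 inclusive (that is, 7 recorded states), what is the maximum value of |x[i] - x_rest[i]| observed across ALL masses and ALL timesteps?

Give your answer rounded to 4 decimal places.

Answer: 2.0222

Derivation:
Step 0: x=[4.0000 6.0000] v=[0.0000 0.0000]
Step 1: x=[3.7500 6.2500] v=[-1.0000 1.0000]
Step 2: x=[3.3125 6.6875] v=[-1.7500 1.7500]
Step 3: x=[2.7969 7.2031] v=[-2.0625 2.0625]
Step 4: x=[2.3321 7.6680] v=[-1.8594 1.8594]
Step 5: x=[2.0342 7.9659] v=[-1.1915 1.1915]
Step 6: x=[1.9778 8.0223] v=[-0.2257 0.2257]
Max displacement = 2.0222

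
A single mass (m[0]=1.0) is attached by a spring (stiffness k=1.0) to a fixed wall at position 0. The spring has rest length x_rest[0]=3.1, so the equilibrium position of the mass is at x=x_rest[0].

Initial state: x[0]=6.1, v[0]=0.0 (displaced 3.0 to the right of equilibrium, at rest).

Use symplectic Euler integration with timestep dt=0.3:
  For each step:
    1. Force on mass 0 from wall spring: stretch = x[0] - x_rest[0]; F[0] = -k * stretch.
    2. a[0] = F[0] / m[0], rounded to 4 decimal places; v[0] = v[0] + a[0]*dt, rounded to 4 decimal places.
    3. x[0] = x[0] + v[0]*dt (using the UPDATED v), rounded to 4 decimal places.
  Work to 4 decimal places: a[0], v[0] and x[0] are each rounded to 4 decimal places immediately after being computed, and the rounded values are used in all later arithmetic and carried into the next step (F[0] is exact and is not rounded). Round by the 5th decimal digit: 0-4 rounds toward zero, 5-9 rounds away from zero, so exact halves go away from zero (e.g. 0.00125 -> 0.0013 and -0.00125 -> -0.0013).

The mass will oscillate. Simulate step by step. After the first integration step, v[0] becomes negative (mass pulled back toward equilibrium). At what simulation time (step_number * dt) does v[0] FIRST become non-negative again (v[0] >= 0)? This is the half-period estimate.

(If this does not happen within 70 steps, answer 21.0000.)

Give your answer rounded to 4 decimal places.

Step 0: x=[6.1000] v=[0.0000]
Step 1: x=[5.8300] v=[-0.9000]
Step 2: x=[5.3143] v=[-1.7190]
Step 3: x=[4.5993] v=[-2.3833]
Step 4: x=[3.7494] v=[-2.8331]
Step 5: x=[2.8410] v=[-3.0279]
Step 6: x=[1.9559] v=[-2.9502]
Step 7: x=[1.1738] v=[-2.6070]
Step 8: x=[0.5651] v=[-2.0291]
Step 9: x=[0.1845] v=[-1.2686]
Step 10: x=[0.0663] v=[-0.3940]
Step 11: x=[0.2211] v=[0.5161]
First v>=0 after going negative at step 11, time=3.3000

Answer: 3.3000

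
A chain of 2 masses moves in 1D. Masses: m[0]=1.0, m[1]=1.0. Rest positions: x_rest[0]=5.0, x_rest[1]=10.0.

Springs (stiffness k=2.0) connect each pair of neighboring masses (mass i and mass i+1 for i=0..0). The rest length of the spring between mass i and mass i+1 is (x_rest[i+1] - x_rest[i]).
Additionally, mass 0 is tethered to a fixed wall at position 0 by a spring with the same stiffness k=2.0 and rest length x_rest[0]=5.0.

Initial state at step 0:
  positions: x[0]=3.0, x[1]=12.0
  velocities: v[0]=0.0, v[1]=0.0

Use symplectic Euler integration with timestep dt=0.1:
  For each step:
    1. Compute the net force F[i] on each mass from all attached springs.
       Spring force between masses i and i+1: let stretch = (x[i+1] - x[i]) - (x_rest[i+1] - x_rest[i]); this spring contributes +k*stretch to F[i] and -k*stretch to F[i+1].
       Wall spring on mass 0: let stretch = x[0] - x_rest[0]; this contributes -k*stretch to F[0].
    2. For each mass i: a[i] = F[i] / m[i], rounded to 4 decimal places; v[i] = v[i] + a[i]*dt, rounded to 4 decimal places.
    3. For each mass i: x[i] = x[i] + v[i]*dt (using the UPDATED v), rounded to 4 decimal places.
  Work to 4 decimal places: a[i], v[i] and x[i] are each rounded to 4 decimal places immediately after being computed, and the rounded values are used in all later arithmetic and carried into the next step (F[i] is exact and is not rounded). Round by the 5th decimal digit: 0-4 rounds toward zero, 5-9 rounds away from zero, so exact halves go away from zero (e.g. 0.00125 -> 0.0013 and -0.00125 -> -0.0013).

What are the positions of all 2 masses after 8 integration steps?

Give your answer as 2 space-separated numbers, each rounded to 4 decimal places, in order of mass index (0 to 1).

Step 0: x=[3.0000 12.0000] v=[0.0000 0.0000]
Step 1: x=[3.1200 11.9200] v=[1.2000 -0.8000]
Step 2: x=[3.3536 11.7640] v=[2.3360 -1.5600]
Step 3: x=[3.6883 11.5398] v=[3.3474 -2.2421]
Step 4: x=[4.1063 11.2586] v=[4.1800 -2.8124]
Step 5: x=[4.5852 10.9343] v=[4.7892 -3.2429]
Step 6: x=[5.0994 10.5830] v=[5.1420 -3.5127]
Step 7: x=[5.6213 10.2221] v=[5.2188 -3.6094]
Step 8: x=[6.1228 9.8691] v=[5.0147 -3.5296]

Answer: 6.1228 9.8691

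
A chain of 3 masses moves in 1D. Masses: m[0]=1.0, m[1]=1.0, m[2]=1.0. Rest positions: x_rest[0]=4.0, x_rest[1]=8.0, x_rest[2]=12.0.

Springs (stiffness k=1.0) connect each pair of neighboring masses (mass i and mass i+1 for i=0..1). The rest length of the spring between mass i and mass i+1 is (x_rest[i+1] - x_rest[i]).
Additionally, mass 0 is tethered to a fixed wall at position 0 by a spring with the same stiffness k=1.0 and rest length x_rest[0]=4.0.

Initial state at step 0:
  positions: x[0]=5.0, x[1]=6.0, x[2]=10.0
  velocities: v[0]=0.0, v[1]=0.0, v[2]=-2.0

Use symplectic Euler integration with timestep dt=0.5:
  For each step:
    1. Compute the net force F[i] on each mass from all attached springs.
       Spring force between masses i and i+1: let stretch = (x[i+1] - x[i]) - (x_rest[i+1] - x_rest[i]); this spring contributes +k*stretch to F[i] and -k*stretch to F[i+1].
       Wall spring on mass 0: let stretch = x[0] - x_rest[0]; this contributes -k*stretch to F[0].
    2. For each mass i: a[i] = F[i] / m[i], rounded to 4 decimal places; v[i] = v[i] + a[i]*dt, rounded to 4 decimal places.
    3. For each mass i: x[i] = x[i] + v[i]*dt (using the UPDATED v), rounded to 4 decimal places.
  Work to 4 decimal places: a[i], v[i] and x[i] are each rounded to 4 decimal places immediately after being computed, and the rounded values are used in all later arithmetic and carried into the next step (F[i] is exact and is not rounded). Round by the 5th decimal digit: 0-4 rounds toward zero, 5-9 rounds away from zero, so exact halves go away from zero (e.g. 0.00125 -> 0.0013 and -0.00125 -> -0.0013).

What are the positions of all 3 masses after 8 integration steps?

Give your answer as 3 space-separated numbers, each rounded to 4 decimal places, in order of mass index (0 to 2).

Step 0: x=[5.0000 6.0000 10.0000] v=[0.0000 0.0000 -2.0000]
Step 1: x=[4.0000 6.7500 9.0000] v=[-2.0000 1.5000 -2.0000]
Step 2: x=[2.6875 7.3750 8.4375] v=[-2.6250 1.2500 -1.1250]
Step 3: x=[1.8750 7.0938 8.6094] v=[-1.6250 -0.5625 0.3438]
Step 4: x=[1.8985 5.8868 9.4024] v=[0.0469 -2.4141 1.5860]
Step 5: x=[2.4444 4.5616 10.3165] v=[1.0918 -2.6505 1.8282]
Step 6: x=[2.9085 4.1458 10.7919] v=[0.9282 -0.8317 0.9508]
Step 7: x=[2.9548 5.0822 10.6058] v=[0.0926 1.8727 -0.3723]
Step 8: x=[2.7943 6.8676 10.0388] v=[-0.3211 3.5708 -1.1341]

Answer: 2.7943 6.8676 10.0388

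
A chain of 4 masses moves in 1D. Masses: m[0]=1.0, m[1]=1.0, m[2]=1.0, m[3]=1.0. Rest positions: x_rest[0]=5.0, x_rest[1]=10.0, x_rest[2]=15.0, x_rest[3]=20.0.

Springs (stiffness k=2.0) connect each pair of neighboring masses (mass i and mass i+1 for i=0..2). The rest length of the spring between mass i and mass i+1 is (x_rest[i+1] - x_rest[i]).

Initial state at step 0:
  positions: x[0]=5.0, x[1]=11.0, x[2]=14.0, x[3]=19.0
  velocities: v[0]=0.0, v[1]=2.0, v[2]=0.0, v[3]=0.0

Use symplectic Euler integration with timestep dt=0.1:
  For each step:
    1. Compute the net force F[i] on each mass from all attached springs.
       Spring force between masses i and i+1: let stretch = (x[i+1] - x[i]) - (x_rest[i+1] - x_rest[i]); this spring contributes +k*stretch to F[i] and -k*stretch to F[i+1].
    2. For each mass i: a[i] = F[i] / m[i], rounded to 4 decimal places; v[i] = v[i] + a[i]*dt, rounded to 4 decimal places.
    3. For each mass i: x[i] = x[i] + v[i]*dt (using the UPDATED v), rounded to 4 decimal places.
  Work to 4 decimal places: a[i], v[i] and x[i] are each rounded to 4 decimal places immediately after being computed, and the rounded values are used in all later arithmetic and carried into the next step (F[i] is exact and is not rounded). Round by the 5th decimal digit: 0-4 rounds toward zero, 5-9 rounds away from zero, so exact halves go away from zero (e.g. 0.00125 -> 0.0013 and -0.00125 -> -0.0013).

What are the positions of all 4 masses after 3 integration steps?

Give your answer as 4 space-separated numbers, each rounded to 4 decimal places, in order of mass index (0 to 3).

Step 0: x=[5.0000 11.0000 14.0000 19.0000] v=[0.0000 2.0000 0.0000 0.0000]
Step 1: x=[5.0200 11.1400 14.0400 19.0000] v=[0.2000 1.4000 0.4000 0.0000]
Step 2: x=[5.0624 11.2156 14.1212 19.0008] v=[0.4240 0.7560 0.8120 0.0080]
Step 3: x=[5.1279 11.2263 14.2419 19.0040] v=[0.6546 0.1065 1.2068 0.0321]

Answer: 5.1279 11.2263 14.2419 19.0040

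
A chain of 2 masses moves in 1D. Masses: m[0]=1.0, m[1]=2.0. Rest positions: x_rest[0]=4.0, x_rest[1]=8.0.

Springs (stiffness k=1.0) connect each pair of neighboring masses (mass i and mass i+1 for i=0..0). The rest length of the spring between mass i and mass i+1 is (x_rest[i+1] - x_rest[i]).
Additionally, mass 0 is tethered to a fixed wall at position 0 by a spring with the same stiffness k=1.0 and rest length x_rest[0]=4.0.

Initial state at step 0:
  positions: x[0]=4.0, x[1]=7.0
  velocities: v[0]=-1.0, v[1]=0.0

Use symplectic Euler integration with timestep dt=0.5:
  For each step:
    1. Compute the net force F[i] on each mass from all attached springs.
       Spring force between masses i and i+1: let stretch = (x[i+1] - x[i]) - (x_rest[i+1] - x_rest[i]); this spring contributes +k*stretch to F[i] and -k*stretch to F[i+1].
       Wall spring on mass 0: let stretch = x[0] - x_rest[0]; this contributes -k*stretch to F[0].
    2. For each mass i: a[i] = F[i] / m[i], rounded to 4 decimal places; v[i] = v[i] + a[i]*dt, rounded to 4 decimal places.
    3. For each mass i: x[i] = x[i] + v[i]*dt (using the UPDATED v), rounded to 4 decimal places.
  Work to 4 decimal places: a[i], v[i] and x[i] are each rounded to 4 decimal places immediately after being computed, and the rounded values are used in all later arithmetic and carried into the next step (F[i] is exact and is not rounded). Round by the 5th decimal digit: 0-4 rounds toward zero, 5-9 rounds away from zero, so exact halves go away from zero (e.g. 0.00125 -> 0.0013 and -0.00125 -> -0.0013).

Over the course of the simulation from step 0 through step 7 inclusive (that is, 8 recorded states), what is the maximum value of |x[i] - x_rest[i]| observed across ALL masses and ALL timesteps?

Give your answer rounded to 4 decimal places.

Answer: 1.4492

Derivation:
Step 0: x=[4.0000 7.0000] v=[-1.0000 0.0000]
Step 1: x=[3.2500 7.1250] v=[-1.5000 0.2500]
Step 2: x=[2.6563 7.2657] v=[-1.1875 0.2813]
Step 3: x=[2.5508 7.3302] v=[-0.2110 0.1290]
Step 4: x=[3.0025 7.2973] v=[0.9033 -0.0659]
Step 5: x=[3.7773 7.2275] v=[1.5495 -0.1396]
Step 6: x=[4.4703 7.2264] v=[1.3860 -0.0022]
Step 7: x=[4.7348 7.3808] v=[0.5289 0.3088]
Max displacement = 1.4492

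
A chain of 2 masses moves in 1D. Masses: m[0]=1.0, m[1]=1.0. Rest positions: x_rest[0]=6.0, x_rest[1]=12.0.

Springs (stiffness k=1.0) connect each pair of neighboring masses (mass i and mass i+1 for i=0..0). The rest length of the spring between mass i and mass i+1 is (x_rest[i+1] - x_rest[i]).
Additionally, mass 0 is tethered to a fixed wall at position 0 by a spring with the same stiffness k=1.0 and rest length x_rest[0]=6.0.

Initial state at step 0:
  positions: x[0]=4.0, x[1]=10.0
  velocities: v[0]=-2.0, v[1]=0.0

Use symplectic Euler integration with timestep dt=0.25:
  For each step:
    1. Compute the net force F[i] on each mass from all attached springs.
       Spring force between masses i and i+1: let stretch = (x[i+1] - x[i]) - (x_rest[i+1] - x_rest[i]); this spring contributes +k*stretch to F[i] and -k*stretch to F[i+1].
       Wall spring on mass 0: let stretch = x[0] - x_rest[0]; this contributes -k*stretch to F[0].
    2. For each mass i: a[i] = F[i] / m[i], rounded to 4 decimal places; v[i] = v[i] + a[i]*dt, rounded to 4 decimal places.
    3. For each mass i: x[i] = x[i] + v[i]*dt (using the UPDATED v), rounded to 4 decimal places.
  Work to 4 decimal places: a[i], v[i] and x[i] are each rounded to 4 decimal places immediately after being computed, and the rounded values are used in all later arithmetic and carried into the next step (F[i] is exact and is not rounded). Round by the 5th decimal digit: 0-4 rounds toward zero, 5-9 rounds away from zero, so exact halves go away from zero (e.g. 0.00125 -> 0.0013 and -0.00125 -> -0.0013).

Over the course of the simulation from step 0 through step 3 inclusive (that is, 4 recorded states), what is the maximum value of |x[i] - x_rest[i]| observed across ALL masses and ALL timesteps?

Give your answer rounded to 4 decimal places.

Answer: 2.5854

Derivation:
Step 0: x=[4.0000 10.0000] v=[-2.0000 0.0000]
Step 1: x=[3.6250 10.0000] v=[-1.5000 0.0000]
Step 2: x=[3.4219 9.9766] v=[-0.8125 -0.0938]
Step 3: x=[3.4146 9.9185] v=[-0.0293 -0.2325]
Max displacement = 2.5854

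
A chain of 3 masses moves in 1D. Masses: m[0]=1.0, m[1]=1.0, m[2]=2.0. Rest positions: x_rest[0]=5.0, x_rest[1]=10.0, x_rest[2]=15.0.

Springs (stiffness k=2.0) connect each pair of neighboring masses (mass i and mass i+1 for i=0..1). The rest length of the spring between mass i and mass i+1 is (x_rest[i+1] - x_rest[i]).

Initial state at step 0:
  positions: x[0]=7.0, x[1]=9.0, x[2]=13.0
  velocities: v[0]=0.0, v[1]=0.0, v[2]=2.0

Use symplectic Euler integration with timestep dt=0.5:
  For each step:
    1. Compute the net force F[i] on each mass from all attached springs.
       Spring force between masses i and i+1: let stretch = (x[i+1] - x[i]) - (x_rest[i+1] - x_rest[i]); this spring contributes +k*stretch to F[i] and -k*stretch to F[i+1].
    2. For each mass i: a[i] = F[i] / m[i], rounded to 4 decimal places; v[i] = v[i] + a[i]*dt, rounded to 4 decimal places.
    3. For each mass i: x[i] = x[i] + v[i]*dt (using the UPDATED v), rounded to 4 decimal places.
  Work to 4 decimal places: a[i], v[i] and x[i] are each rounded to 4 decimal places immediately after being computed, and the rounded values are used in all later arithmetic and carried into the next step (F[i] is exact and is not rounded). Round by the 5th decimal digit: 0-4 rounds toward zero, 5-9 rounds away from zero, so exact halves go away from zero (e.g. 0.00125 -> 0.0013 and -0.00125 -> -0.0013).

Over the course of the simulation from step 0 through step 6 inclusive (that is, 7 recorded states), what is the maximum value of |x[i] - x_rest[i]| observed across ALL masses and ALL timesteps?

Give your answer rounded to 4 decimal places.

Step 0: x=[7.0000 9.0000 13.0000] v=[0.0000 0.0000 2.0000]
Step 1: x=[5.5000 10.0000 14.2500] v=[-3.0000 2.0000 2.5000]
Step 2: x=[3.7500 10.8750 15.6875] v=[-3.5000 1.7500 2.8750]
Step 3: x=[3.0625 10.5938 17.1719] v=[-1.3750 -0.5625 2.9688]
Step 4: x=[3.6407 9.8360 18.2618] v=[1.1563 -1.5157 2.1798]
Step 5: x=[4.8165 10.1934 18.4953] v=[2.3516 0.7148 0.4669]
Step 6: x=[6.1808 12.0133 17.9033] v=[2.7285 3.6398 -1.1841]
Max displacement = 3.4953

Answer: 3.4953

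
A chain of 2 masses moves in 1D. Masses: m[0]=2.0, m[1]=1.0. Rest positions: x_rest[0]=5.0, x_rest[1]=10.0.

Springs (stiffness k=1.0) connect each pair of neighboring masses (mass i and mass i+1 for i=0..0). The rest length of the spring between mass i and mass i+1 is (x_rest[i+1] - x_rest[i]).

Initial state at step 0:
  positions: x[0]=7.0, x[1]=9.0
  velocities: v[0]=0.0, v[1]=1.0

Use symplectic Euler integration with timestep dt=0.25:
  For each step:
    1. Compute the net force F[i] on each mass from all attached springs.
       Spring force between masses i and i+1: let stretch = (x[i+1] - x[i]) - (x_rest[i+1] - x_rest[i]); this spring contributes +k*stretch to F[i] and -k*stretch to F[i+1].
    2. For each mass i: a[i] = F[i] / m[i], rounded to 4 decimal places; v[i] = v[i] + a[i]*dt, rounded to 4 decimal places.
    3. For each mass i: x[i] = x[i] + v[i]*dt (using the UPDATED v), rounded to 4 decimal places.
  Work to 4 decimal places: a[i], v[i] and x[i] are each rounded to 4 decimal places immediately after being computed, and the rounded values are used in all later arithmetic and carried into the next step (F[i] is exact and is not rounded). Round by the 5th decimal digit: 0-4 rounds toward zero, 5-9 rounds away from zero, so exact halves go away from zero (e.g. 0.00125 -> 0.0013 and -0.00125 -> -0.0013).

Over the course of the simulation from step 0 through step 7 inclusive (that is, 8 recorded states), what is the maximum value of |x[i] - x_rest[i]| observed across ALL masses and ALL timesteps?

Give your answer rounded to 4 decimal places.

Answer: 3.4005

Derivation:
Step 0: x=[7.0000 9.0000] v=[0.0000 1.0000]
Step 1: x=[6.9063 9.4375] v=[-0.3750 1.7500]
Step 2: x=[6.7354 10.0293] v=[-0.6836 2.3672]
Step 3: x=[6.5112 10.7277] v=[-0.8969 2.7937]
Step 4: x=[6.2625 11.4751] v=[-0.9949 2.9896]
Step 5: x=[6.0204 12.2092] v=[-0.9683 2.9365]
Step 6: x=[5.8155 12.8690] v=[-0.8197 2.6393]
Step 7: x=[5.6748 13.4005] v=[-0.5630 2.1259]
Max displacement = 3.4005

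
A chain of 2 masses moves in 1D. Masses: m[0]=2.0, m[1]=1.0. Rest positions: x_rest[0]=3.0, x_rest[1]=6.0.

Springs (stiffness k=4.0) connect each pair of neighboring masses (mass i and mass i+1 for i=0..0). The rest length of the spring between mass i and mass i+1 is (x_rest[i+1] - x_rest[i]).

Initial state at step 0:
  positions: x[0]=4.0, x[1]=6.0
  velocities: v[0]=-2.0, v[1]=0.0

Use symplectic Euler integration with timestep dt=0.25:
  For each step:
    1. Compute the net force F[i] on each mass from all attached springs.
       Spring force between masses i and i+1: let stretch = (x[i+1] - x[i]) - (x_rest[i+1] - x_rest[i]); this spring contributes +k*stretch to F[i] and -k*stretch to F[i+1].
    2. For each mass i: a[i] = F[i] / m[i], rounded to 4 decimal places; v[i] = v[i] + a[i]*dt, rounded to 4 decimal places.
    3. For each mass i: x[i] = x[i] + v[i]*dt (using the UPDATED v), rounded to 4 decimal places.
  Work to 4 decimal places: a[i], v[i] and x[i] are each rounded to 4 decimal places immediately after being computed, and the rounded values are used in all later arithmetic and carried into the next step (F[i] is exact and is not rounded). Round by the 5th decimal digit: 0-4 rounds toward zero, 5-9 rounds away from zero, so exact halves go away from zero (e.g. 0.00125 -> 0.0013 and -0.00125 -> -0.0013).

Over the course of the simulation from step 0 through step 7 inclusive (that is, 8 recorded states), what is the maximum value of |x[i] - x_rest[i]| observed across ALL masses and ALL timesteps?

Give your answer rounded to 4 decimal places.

Answer: 2.1713

Derivation:
Step 0: x=[4.0000 6.0000] v=[-2.0000 0.0000]
Step 1: x=[3.3750 6.2500] v=[-2.5000 1.0000]
Step 2: x=[2.7344 6.5313] v=[-2.5625 1.1250]
Step 3: x=[2.1934 6.6133] v=[-2.1641 0.3281]
Step 4: x=[1.8299 6.3404] v=[-1.4542 -1.0918]
Step 5: x=[1.6552 5.6898] v=[-0.6990 -2.6023]
Step 6: x=[1.6098 4.7806] v=[-0.1817 -3.6369]
Step 7: x=[1.5857 3.8287] v=[-0.0963 -3.8077]
Max displacement = 2.1713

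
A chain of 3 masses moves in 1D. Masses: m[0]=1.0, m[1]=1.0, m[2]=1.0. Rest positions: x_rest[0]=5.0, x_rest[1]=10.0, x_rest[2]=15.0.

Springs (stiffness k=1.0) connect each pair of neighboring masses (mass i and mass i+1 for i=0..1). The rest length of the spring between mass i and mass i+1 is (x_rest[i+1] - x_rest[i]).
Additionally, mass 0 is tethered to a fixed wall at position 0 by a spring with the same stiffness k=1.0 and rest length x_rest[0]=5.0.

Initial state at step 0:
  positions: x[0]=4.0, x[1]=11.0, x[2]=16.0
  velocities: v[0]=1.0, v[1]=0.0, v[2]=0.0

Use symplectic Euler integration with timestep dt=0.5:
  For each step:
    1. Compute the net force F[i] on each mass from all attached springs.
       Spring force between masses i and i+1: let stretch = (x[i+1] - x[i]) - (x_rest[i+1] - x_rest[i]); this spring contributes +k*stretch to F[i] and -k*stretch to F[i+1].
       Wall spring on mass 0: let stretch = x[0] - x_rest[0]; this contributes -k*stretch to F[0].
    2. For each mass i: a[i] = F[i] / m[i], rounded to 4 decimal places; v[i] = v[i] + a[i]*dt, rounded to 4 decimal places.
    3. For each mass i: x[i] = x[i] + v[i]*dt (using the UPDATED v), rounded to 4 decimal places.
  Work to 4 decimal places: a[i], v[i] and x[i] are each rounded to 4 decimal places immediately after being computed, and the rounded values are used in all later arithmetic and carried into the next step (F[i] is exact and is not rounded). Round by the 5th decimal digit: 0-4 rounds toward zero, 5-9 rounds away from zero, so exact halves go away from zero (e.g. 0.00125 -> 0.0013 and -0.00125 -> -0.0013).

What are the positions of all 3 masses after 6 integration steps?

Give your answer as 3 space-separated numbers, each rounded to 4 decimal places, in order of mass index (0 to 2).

Answer: 4.6433 11.5424 15.0664

Derivation:
Step 0: x=[4.0000 11.0000 16.0000] v=[1.0000 0.0000 0.0000]
Step 1: x=[5.2500 10.5000 16.0000] v=[2.5000 -1.0000 0.0000]
Step 2: x=[6.5000 10.0625 15.8750] v=[2.5000 -0.8750 -0.2500]
Step 3: x=[7.0157 10.1875 15.5469] v=[1.0313 0.2500 -0.6563]
Step 4: x=[6.5704 10.8594 15.1289] v=[-0.8907 1.3438 -0.8360]
Step 5: x=[5.5547 11.5265 14.8935] v=[-2.0314 1.3341 -0.4708]
Step 6: x=[4.6433 11.5424 15.0664] v=[-1.8229 0.0317 0.3457]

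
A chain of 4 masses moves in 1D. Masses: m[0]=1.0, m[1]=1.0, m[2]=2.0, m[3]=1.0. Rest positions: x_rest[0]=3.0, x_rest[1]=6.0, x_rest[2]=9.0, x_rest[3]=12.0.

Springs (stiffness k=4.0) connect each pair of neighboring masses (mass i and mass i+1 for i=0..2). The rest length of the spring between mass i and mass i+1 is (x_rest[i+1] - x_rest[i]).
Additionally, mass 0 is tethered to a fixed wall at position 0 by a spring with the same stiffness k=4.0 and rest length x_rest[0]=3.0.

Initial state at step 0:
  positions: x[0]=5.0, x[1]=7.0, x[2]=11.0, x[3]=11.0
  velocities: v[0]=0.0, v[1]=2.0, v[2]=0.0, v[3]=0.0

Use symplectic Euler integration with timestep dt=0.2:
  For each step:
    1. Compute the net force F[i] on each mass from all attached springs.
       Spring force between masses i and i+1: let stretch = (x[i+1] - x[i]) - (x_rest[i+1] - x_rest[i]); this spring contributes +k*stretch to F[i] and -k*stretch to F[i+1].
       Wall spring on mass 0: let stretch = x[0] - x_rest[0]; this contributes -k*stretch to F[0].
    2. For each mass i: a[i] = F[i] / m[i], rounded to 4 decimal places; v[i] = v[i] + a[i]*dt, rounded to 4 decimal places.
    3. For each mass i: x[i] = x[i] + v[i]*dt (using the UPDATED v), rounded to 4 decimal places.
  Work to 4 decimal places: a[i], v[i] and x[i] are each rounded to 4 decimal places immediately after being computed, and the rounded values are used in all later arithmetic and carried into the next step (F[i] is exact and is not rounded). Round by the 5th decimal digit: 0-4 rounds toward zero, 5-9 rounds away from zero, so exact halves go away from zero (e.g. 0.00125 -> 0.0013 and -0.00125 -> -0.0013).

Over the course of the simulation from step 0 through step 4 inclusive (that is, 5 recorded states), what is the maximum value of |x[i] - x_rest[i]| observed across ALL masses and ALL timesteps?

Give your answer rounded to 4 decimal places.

Answer: 2.6372

Derivation:
Step 0: x=[5.0000 7.0000 11.0000 11.0000] v=[0.0000 2.0000 0.0000 0.0000]
Step 1: x=[4.5200 7.7200 10.6800 11.4800] v=[-2.4000 3.6000 -1.6000 2.4000]
Step 2: x=[3.8288 8.4016 10.1872 12.3120] v=[-3.4560 3.4080 -2.4640 4.1600]
Step 3: x=[3.2566 8.6372 9.7215 13.2840] v=[-2.8608 1.1782 -2.3283 4.8602]
Step 4: x=[3.0243 8.1854 9.4541 14.1660] v=[-1.1616 -2.2588 -1.3370 4.4102]
Max displacement = 2.6372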